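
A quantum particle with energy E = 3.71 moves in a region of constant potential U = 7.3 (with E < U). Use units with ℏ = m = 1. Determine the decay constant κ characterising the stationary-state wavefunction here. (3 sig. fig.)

Since E < U the TISE in this region is ψ'' = κ²ψ with κ = √(2m(U − E))/ℏ.
κ = √(2 × 1 × 3.59) = 2.680.

κ = 2.68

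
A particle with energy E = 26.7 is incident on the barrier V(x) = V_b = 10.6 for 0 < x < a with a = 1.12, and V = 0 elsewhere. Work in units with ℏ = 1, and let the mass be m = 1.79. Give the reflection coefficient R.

R = 0.0398

Above the barrier the interior wavenumber is k₂ = √(2m(E − V_b))/ℏ = 7.592, giving phase k₂a = 8.503.
T = [1 + V_b² sin²(k₂a) / (4E(E − V_b))]⁻¹ = 1/1.041 = 0.960.
R = 1 − T = 0.0398.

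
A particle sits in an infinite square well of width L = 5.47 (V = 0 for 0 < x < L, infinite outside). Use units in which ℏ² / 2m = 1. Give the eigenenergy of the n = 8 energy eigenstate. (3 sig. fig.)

Requiring ψ(0) = ψ(L) = 0 quantises k = nπ/L, hence E_n = ℏ²k²/2m = n²π²ℏ²/(2mL²).
E_8 = 8² × π² / (2 × 0.5 × 5.47²) = 21.11.

E = 21.1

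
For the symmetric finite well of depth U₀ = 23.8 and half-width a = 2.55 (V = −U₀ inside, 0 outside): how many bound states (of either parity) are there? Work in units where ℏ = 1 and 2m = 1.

N = 8

The dimensionless depth is z₀ = a√(2mU₀)/ℏ = 2.55 × √(23.80) = 12.44.
A new bound state (alternating even/odd) appears each time z₀ passes a multiple of π/2, so N = ⌊2z₀/π⌋ + 1 = ⌊7.920⌋ + 1 = 8.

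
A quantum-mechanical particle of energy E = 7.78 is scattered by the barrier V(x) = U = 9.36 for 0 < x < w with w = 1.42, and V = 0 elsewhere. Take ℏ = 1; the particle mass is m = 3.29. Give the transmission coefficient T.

T = 0.000237

E < U: inside the barrier ψ ∝ e^{±κx} with κ = √(2m(U − E))/ℏ = 3.224.
κw = 4.579, sinh(κw) = 48.68.
The exact tunnelling result is T⁻¹ = 1 + U² sinh²(κw) / [4E(U − E)] = 4224, so T = 0.000237.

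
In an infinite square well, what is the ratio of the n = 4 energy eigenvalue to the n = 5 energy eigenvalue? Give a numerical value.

0.64

E_n = n²π²ℏ²/(2mL²) so the ratio is n₂²/n₁² = 16/25 = 0.64.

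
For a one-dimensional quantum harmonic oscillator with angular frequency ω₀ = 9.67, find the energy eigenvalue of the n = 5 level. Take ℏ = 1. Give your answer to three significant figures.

The oscillator eigenvalues are E_n = ℏω₀(n + ½), so E_5 = 9.67 × 5.5 = 53.19.

E = 53.2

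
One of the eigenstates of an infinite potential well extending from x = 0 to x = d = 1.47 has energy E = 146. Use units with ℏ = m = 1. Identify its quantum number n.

n = 8

From E_n = n²π²ℏ²/(2md²) invert to n = √(2md²E)/(πℏ).
n = (1.47/π) × √(2 × 1 × 146) = 7.996 → n = 8.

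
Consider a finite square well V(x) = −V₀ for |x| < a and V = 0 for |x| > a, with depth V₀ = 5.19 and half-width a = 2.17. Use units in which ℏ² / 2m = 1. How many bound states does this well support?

The dimensionless depth is z₀ = a√(2mV₀)/ℏ = 2.17 × √(5.190) = 4.944.
The even/odd transcendental equations gain one root per π/2 in z₀, giving N = 1 + ⌊2z₀/π⌋ = 1 + ⌊3.147⌋ = 4.

N = 4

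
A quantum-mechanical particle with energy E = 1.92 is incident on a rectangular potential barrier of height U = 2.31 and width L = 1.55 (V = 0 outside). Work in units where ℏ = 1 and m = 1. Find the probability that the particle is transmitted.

T = 0.142

Since E < U the interior solution is evanescent with decay constant κ = √(2m(U − E))/ℏ = 0.8832.
κL = 1.369, sinh(κL) = 1.838.
Matching ψ, ψ′ at both faces gives T = [1 + U² sinh²(κL) / (4E(U − E))]⁻¹ = 1/7.021 = 0.142.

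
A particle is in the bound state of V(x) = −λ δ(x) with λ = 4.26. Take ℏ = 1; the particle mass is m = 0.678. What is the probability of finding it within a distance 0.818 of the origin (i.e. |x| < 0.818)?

The normalised bound state is ψ = √κ e^{−κ|x|} with κ = mλ/ℏ² = 2.888.
P(|x| < d) = ∫_{−d}^{d} κ e^{−2κ|x|} dx = 1 − e^{−2κd} = 1 − e^{−4.725} = 0.9911.

P = 0.991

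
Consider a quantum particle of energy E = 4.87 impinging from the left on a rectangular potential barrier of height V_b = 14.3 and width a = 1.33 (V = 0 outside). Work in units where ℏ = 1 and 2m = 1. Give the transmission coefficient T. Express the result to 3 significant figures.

E < V_b: inside the barrier ψ ∝ e^{±κx} with κ = √(2m(V_b − E))/ℏ = 3.071.
κa = 4.084, sinh(κa) = 29.69.
The exact tunnelling result is T⁻¹ = 1 + V_b² sinh²(κa) / [4E(V_b − E)] = 982.2, so T = 0.00102.

T = 0.00102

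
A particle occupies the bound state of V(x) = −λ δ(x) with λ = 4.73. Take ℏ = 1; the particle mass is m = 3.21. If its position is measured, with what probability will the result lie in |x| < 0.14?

The normalised bound state is ψ = √κ e^{−κ|x|} with κ = mλ/ℏ² = 15.18.
P(|x| < d) = ∫_{−d}^{d} κ e^{−2κ|x|} dx = 1 − e^{−2κd} = 1 − e^{−4.251} = 0.9858.

P = 0.986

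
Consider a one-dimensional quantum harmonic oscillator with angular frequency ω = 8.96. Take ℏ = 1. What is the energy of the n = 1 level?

E = 13.4

The oscillator eigenvalues are E_n = ℏω(n + ½), so E_1 = 8.96 × 1.5 = 13.44.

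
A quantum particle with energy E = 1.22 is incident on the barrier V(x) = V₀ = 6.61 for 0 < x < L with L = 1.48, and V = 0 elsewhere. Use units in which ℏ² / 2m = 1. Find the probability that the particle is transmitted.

T = 0.00249

E < V₀: inside the barrier ψ ∝ e^{±κx} with κ = √(2m(V₀ − E))/ℏ = 2.322.
κL = 3.436, sinh(κL) = 15.52.
Matching ψ, ψ′ at both faces gives T = [1 + V₀² sinh²(κL) / (4E(V₀ − E))]⁻¹ = 1/400.9 = 0.00249.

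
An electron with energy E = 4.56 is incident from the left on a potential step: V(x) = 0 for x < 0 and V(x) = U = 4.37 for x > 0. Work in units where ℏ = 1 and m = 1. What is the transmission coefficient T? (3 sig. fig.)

T = 0.563

On each side the TISE gives plane waves with k = √(2m(E − V))/ℏ: k₁ = √(2·1·4.56) = 3.020, k₂ = √(2·1·0.19) = 0.6164.
Continuity of ψ and ψ′ at the step yields the reflection amplitude r = (k₁ − k₂)/(k₁ + k₂) = 0.6610; thus R = |r|² = 0.4369, T = 0.5631.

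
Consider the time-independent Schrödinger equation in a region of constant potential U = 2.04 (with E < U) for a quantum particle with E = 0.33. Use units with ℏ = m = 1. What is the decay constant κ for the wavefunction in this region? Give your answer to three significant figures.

κ = 1.85

Since E < U the TISE in this region is ψ'' = κ²ψ with κ = √(2m(U − E))/ℏ.
κ = √(2 × 1 × 1.71) = 1.849.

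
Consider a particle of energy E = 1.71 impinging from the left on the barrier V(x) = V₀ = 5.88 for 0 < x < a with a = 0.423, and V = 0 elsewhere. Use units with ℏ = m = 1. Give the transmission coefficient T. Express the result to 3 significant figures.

Since E < V₀ the interior solution is evanescent with decay constant κ = √(2m(V₀ − E))/ℏ = 2.888.
κa = 1.222, sinh(κa) = 1.549.
The exact tunnelling result is T⁻¹ = 1 + V₀² sinh²(κa) / [4E(V₀ − E)] = 3.908, so T = 0.256.

T = 0.256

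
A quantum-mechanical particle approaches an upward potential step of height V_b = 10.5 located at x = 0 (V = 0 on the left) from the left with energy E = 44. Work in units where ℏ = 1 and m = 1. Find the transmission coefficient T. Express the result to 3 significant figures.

T = 0.995

On each side the TISE gives plane waves with k = √(2m(E − V))/ℏ: k₁ = √(2·1·44) = 9.381, k₂ = √(2·1·33.5) = 8.185.
Continuity of ψ and ψ′ at the step yields the reflection amplitude r = (k₁ − k₂)/(k₁ + k₂) = 0.06806; thus R = |r|² = 0.004632, T = 0.9954.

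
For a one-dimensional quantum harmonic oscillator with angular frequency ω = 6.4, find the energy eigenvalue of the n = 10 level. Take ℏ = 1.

Using E_n = (n + ½)ℏω: E_10 = 10.5 × 6.4 = 67.20.

E = 67.2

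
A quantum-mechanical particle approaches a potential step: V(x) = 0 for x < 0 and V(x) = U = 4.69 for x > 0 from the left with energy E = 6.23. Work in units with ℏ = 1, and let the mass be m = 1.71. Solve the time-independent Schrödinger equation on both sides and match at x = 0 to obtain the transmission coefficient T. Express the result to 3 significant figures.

T = 0.887

The wavenumbers are k₁ = √(2mE)/ℏ = 4.616 on the left and k₂ = √(2m(E − U))/ℏ = 2.295 on the right.
Matching ψ and ψ′ at x = 0 gives r = (k₁ − k₂)/(k₁ + k₂), so R = r² = 0.1128 and T = 1 − R = 0.8872.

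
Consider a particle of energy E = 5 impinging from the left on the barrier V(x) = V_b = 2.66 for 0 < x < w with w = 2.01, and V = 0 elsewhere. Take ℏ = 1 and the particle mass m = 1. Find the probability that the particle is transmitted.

E > V_b: inside the barrier k₂ = √(2m(E − V_b))/ℏ = 2.163, k₂w = 4.348.
Matching at both interfaces gives T⁻¹ = 1 + V_b² sin²(k₂w) / [4E(E − V_b)] = 1.132, hence T = 0.883.

T = 0.883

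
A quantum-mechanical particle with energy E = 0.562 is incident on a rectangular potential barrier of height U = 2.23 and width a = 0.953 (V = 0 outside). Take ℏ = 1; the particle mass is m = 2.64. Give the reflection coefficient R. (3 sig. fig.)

E < U: inside the barrier ψ ∝ e^{±κx} with κ = √(2m(U − E))/ℏ = 2.968.
κa = 2.828, sinh(κa) = 8.428.
The exact tunnelling result is T⁻¹ = 1 + U² sinh²(κa) / [4E(U − E)] = 95.20, so T = 0.0105.
R = 1 − T = 0.989.

R = 0.989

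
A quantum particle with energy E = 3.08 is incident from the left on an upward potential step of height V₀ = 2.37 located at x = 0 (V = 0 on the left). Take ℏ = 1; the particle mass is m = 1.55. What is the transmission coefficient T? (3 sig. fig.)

On each side the TISE gives plane waves with k = √(2m(E − V))/ℏ: k₁ = √(2·1.55·3.08) = 3.090, k₂ = √(2·1.55·0.71) = 1.484.
Matching ψ and ψ′ at x = 0 gives r = (k₁ − k₂)/(k₁ + k₂), so R = r² = 0.1234 and T = 1 − R = 0.8766.

T = 0.877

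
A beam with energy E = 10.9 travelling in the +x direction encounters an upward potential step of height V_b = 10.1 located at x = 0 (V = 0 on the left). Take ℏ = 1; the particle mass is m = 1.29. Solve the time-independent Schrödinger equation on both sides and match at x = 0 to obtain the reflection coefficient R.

R = 0.329

On each side the TISE gives plane waves with k = √(2m(E − V))/ℏ: k₁ = √(2·1.29·10.9) = 5.303, k₂ = √(2·1.29·0.8) = 1.437.
Matching ψ and ψ′ at x = 0 gives r = (k₁ − k₂)/(k₁ + k₂), so R = r² = 0.3291 and T = 1 − R = 0.6709.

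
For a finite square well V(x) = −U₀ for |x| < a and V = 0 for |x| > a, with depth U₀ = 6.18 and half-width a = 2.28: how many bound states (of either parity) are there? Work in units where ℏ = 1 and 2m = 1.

The dimensionless depth is z₀ = a√(2mU₀)/ℏ = 2.28 × √(6.180) = 5.668.
The even/odd transcendental equations gain one root per π/2 in z₀, giving N = 1 + ⌊2z₀/π⌋ = 1 + ⌊3.608⌋ = 4.

N = 4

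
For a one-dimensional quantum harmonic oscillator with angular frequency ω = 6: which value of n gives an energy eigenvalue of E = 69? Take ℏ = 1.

Invert E_n = (n + ½)ℏω: n = E/ℏω − ½ = 11.000, so n = 11.

n = 11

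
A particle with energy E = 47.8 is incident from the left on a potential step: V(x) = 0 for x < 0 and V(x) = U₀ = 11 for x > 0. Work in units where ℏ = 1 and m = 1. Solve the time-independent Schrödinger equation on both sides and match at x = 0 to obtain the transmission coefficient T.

The wavenumbers are k₁ = √(2mE)/ℏ = 9.778 on the left and k₂ = √(2m(E − U₀))/ℏ = 8.579 on the right.
Matching ψ and ψ′ at x = 0 gives r = (k₁ − k₂)/(k₁ + k₂), so R = r² = 0.004263 and T = 1 − R = 0.9957.

T = 0.996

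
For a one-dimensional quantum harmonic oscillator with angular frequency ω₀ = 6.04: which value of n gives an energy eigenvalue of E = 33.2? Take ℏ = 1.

n = 5

Invert E_n = (n + ½)ℏω₀: n = E/ℏω₀ − ½ = 4.997, so n = 5.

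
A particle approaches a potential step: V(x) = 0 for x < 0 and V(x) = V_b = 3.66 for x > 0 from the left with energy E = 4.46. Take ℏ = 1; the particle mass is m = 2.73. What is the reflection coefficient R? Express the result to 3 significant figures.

R = 0.164

On each side the TISE gives plane waves with k = √(2m(E − V))/ℏ: k₁ = √(2·2.73·4.46) = 4.935, k₂ = √(2·2.73·0.8) = 2.090.
Continuity of ψ and ψ′ at the step yields the reflection amplitude r = (k₁ − k₂)/(k₁ + k₂) = 0.4050; thus R = |r|² = 0.1640, T = 0.8360.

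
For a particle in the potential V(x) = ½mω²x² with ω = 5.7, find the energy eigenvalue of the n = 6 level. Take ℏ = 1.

E = 37.1

Using E_n = (n + ½)ℏω: E_6 = 6.5 × 5.7 = 37.05.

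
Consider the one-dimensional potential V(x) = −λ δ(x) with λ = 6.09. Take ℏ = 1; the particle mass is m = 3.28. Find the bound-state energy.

E = -60.8

The bound state is ψ(x) = √κ e^{−κ|x|}. The derivative jump ψ'(0⁺) − ψ'(0⁻) = −(2mλ/ℏ²)ψ(0) fixes κ = mλ/ℏ² = 19.98.
Then E = −ℏ²κ²/(2m) = −mλ²/(2ℏ²) = -60.82.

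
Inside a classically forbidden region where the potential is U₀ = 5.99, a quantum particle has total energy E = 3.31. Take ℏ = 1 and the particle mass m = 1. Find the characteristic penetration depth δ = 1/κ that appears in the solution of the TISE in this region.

δ = 0.432

Since E < U₀ the TISE in this region is ψ'' = κ²ψ with κ = √(2m(U₀ − E))/ℏ.
κ = √(2 × 1 × 2.68) = 2.315. The penetration depth is δ = 1/κ = 0.432.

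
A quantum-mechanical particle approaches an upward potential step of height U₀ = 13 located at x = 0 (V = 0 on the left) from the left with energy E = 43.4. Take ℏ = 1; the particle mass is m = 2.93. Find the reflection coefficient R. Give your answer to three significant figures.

R = 0.00788

The wavenumbers are k₁ = √(2mE)/ℏ = 15.95 on the left and k₂ = √(2m(E − U₀))/ℏ = 13.35 on the right.
Matching ψ and ψ′ at x = 0 gives r = (k₁ − k₂)/(k₁ + k₂), so R = r² = 0.007880 and T = 1 − R = 0.9921.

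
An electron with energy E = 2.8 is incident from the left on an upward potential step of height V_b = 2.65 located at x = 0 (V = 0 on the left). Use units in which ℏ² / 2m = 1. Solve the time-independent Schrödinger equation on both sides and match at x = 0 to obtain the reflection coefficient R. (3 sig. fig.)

R = 0.389

On each side the TISE gives plane waves with k = √(2m(E − V))/ℏ: k₁ = √(2·½·2.8) = 1.673, k₂ = √(2·½·0.15) = 0.3873.
Continuity of ψ and ψ′ at the step yields the reflection amplitude r = (k₁ − k₂)/(k₁ + k₂) = 0.6241; thus R = |r|² = 0.3895, T = 0.6105.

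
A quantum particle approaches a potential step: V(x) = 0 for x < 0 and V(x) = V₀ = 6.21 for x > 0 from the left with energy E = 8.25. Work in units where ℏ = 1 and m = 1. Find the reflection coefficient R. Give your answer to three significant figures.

R = 0.113

The wavenumbers are k₁ = √(2mE)/ℏ = 4.062 on the left and k₂ = √(2m(E − V₀))/ℏ = 2.020 on the right.
Continuity of ψ and ψ′ at the step yields the reflection amplitude r = (k₁ − k₂)/(k₁ + k₂) = 0.3358; thus R = |r|² = 0.1127, T = 0.8873.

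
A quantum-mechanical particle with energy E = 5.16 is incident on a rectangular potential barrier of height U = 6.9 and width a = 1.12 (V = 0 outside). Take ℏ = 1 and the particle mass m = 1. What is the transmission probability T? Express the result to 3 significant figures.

T = 0.0455

Since E < U the interior solution is evanescent with decay constant κ = √(2m(U − E))/ℏ = 1.865.
κa = 2.089, sinh(κa) = 3.978.
The exact tunnelling result is T⁻¹ = 1 + U² sinh²(κa) / [4E(U − E)] = 21.98, so T = 0.0455.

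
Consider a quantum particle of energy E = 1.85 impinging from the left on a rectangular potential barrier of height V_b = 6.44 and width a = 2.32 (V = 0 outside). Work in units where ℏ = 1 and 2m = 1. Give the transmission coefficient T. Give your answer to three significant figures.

T = 0.000158

Since E < V_b the interior solution is evanescent with decay constant κ = √(2m(V_b − E))/ℏ = 2.142.
κa = 4.970, sinh(κa) = 72.04.
The exact tunnelling result is T⁻¹ = 1 + V_b² sinh²(κa) / [4E(V_b − E)] = 6338, so T = 0.000158.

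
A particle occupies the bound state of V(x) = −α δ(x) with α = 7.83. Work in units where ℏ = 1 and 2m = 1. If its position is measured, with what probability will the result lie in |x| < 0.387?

P = 0.952

The normalised bound state is ψ = √κ e^{−κ|x|} with κ = mα/ℏ² = 3.915.
P(|x| < d) = ∫_{−d}^{d} κ e^{−2κ|x|} dx = 1 − e^{−2κd} = 1 − e^{−3.030} = 0.9517.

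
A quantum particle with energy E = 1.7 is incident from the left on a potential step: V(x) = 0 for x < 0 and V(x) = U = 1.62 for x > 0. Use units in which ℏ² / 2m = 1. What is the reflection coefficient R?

The wavenumbers are k₁ = √(2mE)/ℏ = 1.304 on the left and k₂ = √(2m(E − U))/ℏ = 0.2828 on the right.
Matching ψ and ψ′ at x = 0 gives r = (k₁ − k₂)/(k₁ + k₂), so R = r² = 0.4141 and T = 1 − R = 0.5859.

R = 0.414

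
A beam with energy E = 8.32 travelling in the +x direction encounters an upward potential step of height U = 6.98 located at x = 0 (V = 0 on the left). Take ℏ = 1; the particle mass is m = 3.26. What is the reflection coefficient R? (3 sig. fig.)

The wavenumbers are k₁ = √(2mE)/ℏ = 7.365 on the left and k₂ = √(2m(E − U))/ℏ = 2.956 on the right.
Matching ψ and ψ′ at x = 0 gives r = (k₁ − k₂)/(k₁ + k₂), so R = r² = 0.1825 and T = 1 − R = 0.8175.

R = 0.183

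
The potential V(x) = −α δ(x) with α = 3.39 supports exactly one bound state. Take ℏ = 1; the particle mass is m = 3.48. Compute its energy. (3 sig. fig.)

The bound state is ψ(x) = √κ e^{−κ|x|}. The derivative jump ψ'(0⁺) − ψ'(0⁻) = −(2mα/ℏ²)ψ(0) fixes κ = mα/ℏ² = 11.80.
Then E = −ℏ²κ²/(2m) = −mα²/(2ℏ²) = -20.00.

E = -20.0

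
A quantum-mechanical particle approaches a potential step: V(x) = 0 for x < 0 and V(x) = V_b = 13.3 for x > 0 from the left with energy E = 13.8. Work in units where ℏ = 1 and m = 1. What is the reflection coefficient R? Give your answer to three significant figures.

The wavenumbers are k₁ = √(2mE)/ℏ = 5.254 on the left and k₂ = √(2m(E − V_b))/ℏ = 1.000 on the right.
Matching ψ and ψ′ at x = 0 gives r = (k₁ − k₂)/(k₁ + k₂), so R = r² = 0.4626 and T = 1 − R = 0.5374.

R = 0.463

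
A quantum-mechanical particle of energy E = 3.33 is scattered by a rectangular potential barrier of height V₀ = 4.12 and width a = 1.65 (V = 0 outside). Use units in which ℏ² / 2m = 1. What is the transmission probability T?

Since E < V₀ the interior solution is evanescent with decay constant κ = √(2m(V₀ − E))/ℏ = 0.8888.
κa = 1.467, sinh(κa) = 2.052.
Matching ψ, ψ′ at both faces gives T = [1 + V₀² sinh²(κa) / (4E(V₀ − E))]⁻¹ = 1/7.791 = 0.128.

T = 0.128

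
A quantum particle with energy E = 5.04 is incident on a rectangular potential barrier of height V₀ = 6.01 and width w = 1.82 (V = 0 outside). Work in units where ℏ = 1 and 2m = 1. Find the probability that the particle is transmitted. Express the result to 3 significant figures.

T = 0.0597

E < V₀: inside the barrier ψ ∝ e^{±κx} with κ = √(2m(V₀ − E))/ℏ = 0.9849.
κw = 1.792, sinh(κw) = 2.919.
The exact tunnelling result is T⁻¹ = 1 + V₀² sinh²(κw) / [4E(V₀ − E)] = 16.74, so T = 0.0597.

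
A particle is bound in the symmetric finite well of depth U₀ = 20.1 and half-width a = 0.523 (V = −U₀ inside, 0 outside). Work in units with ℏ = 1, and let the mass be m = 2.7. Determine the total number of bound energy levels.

Define the well-strength parameter z₀ = (a/ℏ)√(2mU₀) = 0.523 × √(2·2.7·20.1) = 5.449.
The even/odd transcendental equations gain one root per π/2 in z₀, giving N = 1 + ⌊2z₀/π⌋ = 1 + ⌊3.469⌋ = 4.

N = 4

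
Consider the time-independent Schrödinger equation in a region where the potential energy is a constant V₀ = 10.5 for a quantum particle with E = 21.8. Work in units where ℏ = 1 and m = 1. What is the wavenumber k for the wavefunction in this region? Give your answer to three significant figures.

k = 4.75

With E > V₀ the solution is oscillatory, ψ ∝ e^{±ikx} with k = √(2m(E − V₀))/ℏ.
k = √(2 × 1 × 11.3) = 4.754.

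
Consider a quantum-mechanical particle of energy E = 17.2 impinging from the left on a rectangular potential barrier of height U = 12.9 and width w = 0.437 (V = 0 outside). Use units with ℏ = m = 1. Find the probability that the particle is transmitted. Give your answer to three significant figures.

T = 0.659

E > U: inside the barrier k₂ = √(2m(E − U))/ℏ = 2.933, k₂w = 1.282.
T = [1 + U² sin²(k₂w) / (4E(E − U))]⁻¹ = 1/1.517 = 0.659.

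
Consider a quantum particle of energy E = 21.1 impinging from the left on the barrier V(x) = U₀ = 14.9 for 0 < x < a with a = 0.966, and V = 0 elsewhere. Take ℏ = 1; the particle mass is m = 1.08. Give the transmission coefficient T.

T = 0.941

Above the barrier the interior wavenumber is k₂ = √(2m(E − U₀))/ℏ = 3.660, giving phase k₂a = 3.535.
T = [1 + U₀² sin²(k₂a) / (4E(E − U₀))]⁻¹ = 1/1.062 = 0.941.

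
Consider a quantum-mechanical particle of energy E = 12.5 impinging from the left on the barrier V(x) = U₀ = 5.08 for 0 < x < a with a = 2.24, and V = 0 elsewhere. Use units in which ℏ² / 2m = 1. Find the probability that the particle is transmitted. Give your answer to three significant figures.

E > U₀: inside the barrier k₂ = √(2m(E − U₀))/ℏ = 2.724, k₂a = 6.102.
Matching at both interfaces gives T⁻¹ = 1 + U₀² sin²(k₂a) / [4E(E − U₀)] = 1.002, hence T = 0.998.

T = 0.998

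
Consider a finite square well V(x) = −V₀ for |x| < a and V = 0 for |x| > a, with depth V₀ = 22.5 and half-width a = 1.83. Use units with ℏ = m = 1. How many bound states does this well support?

The dimensionless depth is z₀ = a√(2mV₀)/ℏ = 1.83 × √(45.00) = 12.28.
The even/odd transcendental equations gain one root per π/2 in z₀, giving N = 1 + ⌊2z₀/π⌋ = 1 + ⌊7.815⌋ = 8.

N = 8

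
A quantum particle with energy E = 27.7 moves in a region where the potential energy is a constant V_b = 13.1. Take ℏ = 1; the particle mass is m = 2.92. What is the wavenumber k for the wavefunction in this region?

With E > V_b the solution is oscillatory, ψ ∝ e^{±ikx} with k = √(2m(E − V_b))/ℏ.
k = √(2 × 2.92 × 14.6) = 9.234.

k = 9.23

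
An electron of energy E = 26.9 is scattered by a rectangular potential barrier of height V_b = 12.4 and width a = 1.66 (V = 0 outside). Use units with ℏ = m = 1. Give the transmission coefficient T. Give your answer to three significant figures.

Above the barrier the interior wavenumber is k₂ = √(2m(E − V_b))/ℏ = 5.385, giving phase k₂a = 8.939.
Matching at both interfaces gives T⁻¹ = 1 + V_b² sin²(k₂a) / [4E(E − V_b)] = 1.021, hence T = 0.979.

T = 0.979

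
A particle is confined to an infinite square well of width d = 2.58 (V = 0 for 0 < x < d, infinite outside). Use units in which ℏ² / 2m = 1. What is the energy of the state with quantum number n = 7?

Requiring ψ(0) = ψ(d) = 0 quantises k = nπ/d, hence E_n = ℏ²k²/2m = n²π²ℏ²/(2md²).
E_7 = 7² × π² / (2 × 0.5 × 2.58²) = 72.65.

E = 72.7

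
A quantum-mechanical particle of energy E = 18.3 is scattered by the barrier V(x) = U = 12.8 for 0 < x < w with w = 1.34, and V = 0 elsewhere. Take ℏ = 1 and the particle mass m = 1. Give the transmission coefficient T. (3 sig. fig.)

Above the barrier the interior wavenumber is k₂ = √(2m(E − U))/ℏ = 3.317, giving phase k₂w = 4.444.
T = [1 + U² sin²(k₂w) / (4E(E − U))]⁻¹ = 1/1.378 = 0.725.

T = 0.725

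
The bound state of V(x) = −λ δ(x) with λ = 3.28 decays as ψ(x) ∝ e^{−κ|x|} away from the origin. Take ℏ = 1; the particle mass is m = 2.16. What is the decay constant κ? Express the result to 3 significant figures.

κ = 7.08

Integrate −(ℏ²/2m)ψ'' − λδ(x)ψ = Eψ from −ε to +ε: the ψ'' term gives ψ'(0⁺) − ψ'(0⁻) and the δ term gives −(2mλ/ℏ²)ψ(0).
With ψ ∝ e^{−κ|x|} this yields −2κ = −2mλ/ℏ², so κ = mλ/ℏ² = 7.085.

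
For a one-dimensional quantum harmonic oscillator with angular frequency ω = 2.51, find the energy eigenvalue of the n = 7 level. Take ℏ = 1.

The oscillator eigenvalues are E_n = ℏω(n + ½), so E_7 = 2.51 × 7.5 = 18.83.

E = 18.8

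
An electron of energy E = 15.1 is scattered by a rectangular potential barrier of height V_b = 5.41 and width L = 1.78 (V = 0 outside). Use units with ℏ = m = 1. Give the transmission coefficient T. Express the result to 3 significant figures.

Above the barrier the interior wavenumber is k₂ = √(2m(E − V_b))/ℏ = 4.402, giving phase k₂L = 7.836.
T = [1 + V_b² sin²(k₂L) / (4E(E − V_b))]⁻¹ = 1/1.050 = 0.952.

T = 0.952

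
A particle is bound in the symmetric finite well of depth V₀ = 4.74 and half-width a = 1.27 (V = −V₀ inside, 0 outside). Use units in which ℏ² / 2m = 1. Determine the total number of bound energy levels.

N = 2

The dimensionless depth is z₀ = a√(2mV₀)/ℏ = 1.27 × √(4.740) = 2.765.
A new bound state (alternating even/odd) appears each time z₀ passes a multiple of π/2, so N = ⌊2z₀/π⌋ + 1 = ⌊1.760⌋ + 1 = 2.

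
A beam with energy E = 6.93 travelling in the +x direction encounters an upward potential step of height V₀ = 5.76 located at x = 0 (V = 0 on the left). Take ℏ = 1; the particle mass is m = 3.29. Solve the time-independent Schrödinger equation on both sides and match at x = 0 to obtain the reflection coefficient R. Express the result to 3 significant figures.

R = 0.174

On each side the TISE gives plane waves with k = √(2m(E − V))/ℏ: k₁ = √(2·3.29·6.93) = 6.753, k₂ = √(2·3.29·1.17) = 2.775.
Continuity of ψ and ψ′ at the step yields the reflection amplitude r = (k₁ − k₂)/(k₁ + k₂) = 0.4175; thus R = |r|² = 0.1743, T = 0.8257.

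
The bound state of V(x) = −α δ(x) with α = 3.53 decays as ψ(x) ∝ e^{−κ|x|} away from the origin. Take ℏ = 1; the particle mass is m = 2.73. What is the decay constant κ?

κ = 9.64

Integrating the TISE across x = 0 gives the cusp condition ψ'(0⁺) − ψ'(0⁻) = −(2mα/ℏ²)ψ(0).
With ψ ∝ e^{−κ|x|} this yields −2κ = −2mα/ℏ², so κ = mα/ℏ² = 9.637.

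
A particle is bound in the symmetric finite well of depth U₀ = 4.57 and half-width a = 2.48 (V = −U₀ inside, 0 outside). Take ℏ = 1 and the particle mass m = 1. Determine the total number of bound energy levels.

The dimensionless depth is z₀ = a√(2mU₀)/ℏ = 2.48 × √(9.140) = 7.498.
A new bound state (alternating even/odd) appears each time z₀ passes a multiple of π/2, so N = ⌊2z₀/π⌋ + 1 = ⌊4.773⌋ + 1 = 5.

N = 5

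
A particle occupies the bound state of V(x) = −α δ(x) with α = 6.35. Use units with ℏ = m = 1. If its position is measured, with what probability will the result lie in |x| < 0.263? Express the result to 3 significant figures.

P = 0.965

The normalised bound state is ψ = √κ e^{−κ|x|} with κ = mα/ℏ² = 6.350.
P(|x| < d) = ∫_{−d}^{d} κ e^{−2κ|x|} dx = 1 − e^{−2κd} = 1 − e^{−3.340} = 0.9646.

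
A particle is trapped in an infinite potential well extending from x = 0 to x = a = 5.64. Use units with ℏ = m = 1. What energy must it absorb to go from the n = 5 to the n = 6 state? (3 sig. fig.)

ΔE = 1.71

E_n = n²π²ℏ²/(2ma²), so ΔE = (6² − 5²) π²ℏ²/(2ma²).
ΔE = 11 × π² / (2 × 1 × 5.64²) = 1.706.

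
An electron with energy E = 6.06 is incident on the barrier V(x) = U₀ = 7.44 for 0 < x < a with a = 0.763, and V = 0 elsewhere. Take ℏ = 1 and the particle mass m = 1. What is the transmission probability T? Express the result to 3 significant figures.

T = 0.184

E < U₀: inside the barrier ψ ∝ e^{±κx} with κ = √(2m(U₀ − E))/ℏ = 1.661.
κa = 1.268, sinh(κa) = 1.635.
Matching ψ, ψ′ at both faces gives T = [1 + U₀² sinh²(κa) / (4E(U₀ − E))]⁻¹ = 1/5.426 = 0.184.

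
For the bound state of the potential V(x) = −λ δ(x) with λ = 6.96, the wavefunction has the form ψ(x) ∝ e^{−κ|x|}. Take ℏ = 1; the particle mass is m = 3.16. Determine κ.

Integrating the TISE across x = 0 gives the cusp condition ψ'(0⁺) − ψ'(0⁻) = −(2mλ/ℏ²)ψ(0).
With ψ ∝ e^{−κ|x|} this yields −2κ = −2mλ/ℏ², so κ = mλ/ℏ² = 21.99.

κ = 22.0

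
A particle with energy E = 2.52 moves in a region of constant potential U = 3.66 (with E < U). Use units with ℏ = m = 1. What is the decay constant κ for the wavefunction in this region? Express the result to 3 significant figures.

Since E < U the TISE in this region is ψ'' = κ²ψ with κ = √(2m(U − E))/ℏ.
κ = √(2 × 1 × 1.14) = 1.510.

κ = 1.51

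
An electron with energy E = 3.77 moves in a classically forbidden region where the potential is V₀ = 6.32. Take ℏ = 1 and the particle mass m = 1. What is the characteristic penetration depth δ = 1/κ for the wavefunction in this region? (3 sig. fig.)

Since E < V₀ the TISE in this region is ψ'' = κ²ψ with κ = √(2m(V₀ − E))/ℏ.
κ = √(2 × 1 × 2.55) = 2.258. The penetration depth is δ = 1/κ = 0.443.

δ = 0.443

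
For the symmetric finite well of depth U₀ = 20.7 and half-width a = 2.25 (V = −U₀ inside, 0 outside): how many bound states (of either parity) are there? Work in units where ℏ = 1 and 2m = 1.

N = 7

The dimensionless depth is z₀ = a√(2mU₀)/ℏ = 2.25 × √(20.70) = 10.24.
The even/odd transcendental equations gain one root per π/2 in z₀, giving N = 1 + ⌊2z₀/π⌋ = 1 + ⌊6.517⌋ = 7.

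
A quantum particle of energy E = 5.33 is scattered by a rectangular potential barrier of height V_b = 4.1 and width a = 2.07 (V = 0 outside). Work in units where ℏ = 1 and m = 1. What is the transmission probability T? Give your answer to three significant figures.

T = 0.993

Above the barrier the interior wavenumber is k₂ = √(2m(E − V_b))/ℏ = 1.568, giving phase k₂a = 3.247.
Matching at both interfaces gives T⁻¹ = 1 + V_b² sin²(k₂a) / [4E(E − V_b)] = 1.007, hence T = 0.993.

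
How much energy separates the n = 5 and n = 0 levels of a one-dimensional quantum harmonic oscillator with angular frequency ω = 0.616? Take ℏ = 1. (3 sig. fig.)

E_n = ℏω(n + ½), so ΔE = (5 − 0) ℏω = 5 × 0.616 = 3.080.

ΔE = 3.08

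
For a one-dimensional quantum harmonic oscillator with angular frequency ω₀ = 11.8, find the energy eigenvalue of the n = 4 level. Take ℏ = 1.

E = 53.1

Using E_n = (n + ½)ℏω₀: E_4 = 4.5 × 11.8 = 53.10.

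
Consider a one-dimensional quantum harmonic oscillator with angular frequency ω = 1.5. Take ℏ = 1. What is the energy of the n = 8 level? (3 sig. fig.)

The oscillator eigenvalues are E_n = ℏω(n + ½), so E_8 = 1.5 × 8.5 = 12.75.

E = 12.8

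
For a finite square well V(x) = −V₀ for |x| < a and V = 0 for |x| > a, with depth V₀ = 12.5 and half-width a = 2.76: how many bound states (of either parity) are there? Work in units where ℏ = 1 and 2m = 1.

The dimensionless depth is z₀ = a√(2mV₀)/ℏ = 2.76 × √(12.50) = 9.758.
The even/odd transcendental equations gain one root per π/2 in z₀, giving N = 1 + ⌊2z₀/π⌋ = 1 + ⌊6.212⌋ = 7.

N = 7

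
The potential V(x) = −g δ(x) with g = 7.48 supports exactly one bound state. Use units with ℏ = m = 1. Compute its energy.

E = -28.0

The bound state is ψ(x) = √κ e^{−κ|x|}. The derivative jump ψ'(0⁺) − ψ'(0⁻) = −(2mg/ℏ²)ψ(0) fixes κ = mg/ℏ² = 7.480.
Then E = −ℏ²κ²/(2m) = −mg²/(2ℏ²) = -27.98.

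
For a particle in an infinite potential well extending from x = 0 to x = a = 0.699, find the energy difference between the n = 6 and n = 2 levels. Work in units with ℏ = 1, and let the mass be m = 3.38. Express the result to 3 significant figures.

ΔE = 95.6

E_n = n²π²ℏ²/(2ma²), so ΔE = (6² − 2²) π²ℏ²/(2ma²).
ΔE = 32 × π² / (2 × 3.38 × 0.699²) = 95.62.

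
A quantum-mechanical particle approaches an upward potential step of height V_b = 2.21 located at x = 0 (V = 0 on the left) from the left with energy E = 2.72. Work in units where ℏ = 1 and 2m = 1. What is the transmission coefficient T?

T = 0.843

The wavenumbers are k₁ = √(2mE)/ℏ = 1.649 on the left and k₂ = √(2m(E − V_b))/ℏ = 0.7141 on the right.
Matching ψ and ψ′ at x = 0 gives r = (k₁ − k₂)/(k₁ + k₂), so R = r² = 0.1565 and T = 1 − R = 0.8435.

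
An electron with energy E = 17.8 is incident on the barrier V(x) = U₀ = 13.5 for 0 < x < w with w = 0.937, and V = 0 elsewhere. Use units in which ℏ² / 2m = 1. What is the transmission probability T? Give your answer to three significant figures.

T = 0.659

Above the barrier the interior wavenumber is k₂ = √(2m(E − U₀))/ℏ = 2.074, giving phase k₂w = 1.943.
T = [1 + U₀² sin²(k₂w) / (4E(E − U₀))]⁻¹ = 1/1.517 = 0.659.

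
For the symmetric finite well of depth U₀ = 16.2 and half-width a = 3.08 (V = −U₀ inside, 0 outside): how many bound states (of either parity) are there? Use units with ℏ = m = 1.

The dimensionless depth is z₀ = a√(2mU₀)/ℏ = 3.08 × √(32.40) = 17.53.
A new bound state (alternating even/odd) appears each time z₀ passes a multiple of π/2, so N = ⌊2z₀/π⌋ + 1 = ⌊11.16⌋ + 1 = 12.

N = 12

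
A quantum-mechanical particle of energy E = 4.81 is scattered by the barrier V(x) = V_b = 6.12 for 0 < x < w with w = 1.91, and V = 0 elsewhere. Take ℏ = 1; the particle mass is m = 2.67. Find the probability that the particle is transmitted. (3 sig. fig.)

T = 0.000110

E < V_b: inside the barrier ψ ∝ e^{±κx} with κ = √(2m(V_b − E))/ℏ = 2.645.
κw = 5.052, sinh(κw) = 78.14.
The exact tunnelling result is T⁻¹ = 1 + V_b² sinh²(κw) / [4E(V_b − E)] = 9075, so T = 0.000110.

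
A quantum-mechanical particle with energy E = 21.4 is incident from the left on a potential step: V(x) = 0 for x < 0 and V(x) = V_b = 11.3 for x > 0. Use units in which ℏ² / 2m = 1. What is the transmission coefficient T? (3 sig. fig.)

The wavenumbers are k₁ = √(2mE)/ℏ = 4.626 on the left and k₂ = √(2m(E − V_b))/ℏ = 3.178 on the right.
Continuity of ψ and ψ′ at the step yields the reflection amplitude r = (k₁ − k₂)/(k₁ + k₂) = 0.1855; thus R = |r|² = 0.03442, T = 0.9656.

T = 0.966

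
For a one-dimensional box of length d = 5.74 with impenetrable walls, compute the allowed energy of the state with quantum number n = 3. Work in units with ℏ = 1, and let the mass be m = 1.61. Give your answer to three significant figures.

Requiring ψ(0) = ψ(d) = 0 quantises k = nπ/d, hence E_n = ℏ²k²/2m = n²π²ℏ²/(2md²).
E_3 = 3² × π² / (2 × 1.61 × 5.74²) = 0.8373.

E = 0.837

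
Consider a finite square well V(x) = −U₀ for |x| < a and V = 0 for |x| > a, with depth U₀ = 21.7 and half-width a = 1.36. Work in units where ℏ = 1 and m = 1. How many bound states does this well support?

The dimensionless depth is z₀ = a√(2mU₀)/ℏ = 1.36 × √(43.40) = 8.959.
The even/odd transcendental equations gain one root per π/2 in z₀, giving N = 1 + ⌊2z₀/π⌋ = 1 + ⌊5.704⌋ = 6.

N = 6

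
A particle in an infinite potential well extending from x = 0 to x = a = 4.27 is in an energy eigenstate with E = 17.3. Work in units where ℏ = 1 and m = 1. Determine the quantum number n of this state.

For an infinite well E_n = n²π²ℏ²/(2ma²), so n = (a/πℏ)√(2mE).
n = (4.27/π) × √(2 × 1 × 17.3) = 7.995 → n = 8.

n = 8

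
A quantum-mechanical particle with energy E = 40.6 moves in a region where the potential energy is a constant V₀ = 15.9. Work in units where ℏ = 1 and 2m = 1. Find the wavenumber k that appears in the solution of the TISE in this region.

k = 4.97

With E > V₀ the solution is oscillatory, ψ ∝ e^{±ikx} with k = √(2m(E − V₀))/ℏ.
k = √(2 × 0.5 × 24.7) = 4.970.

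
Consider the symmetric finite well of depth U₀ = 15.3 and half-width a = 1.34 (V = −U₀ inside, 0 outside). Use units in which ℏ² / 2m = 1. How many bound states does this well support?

N = 4

The dimensionless depth is z₀ = a√(2mU₀)/ℏ = 1.34 × √(15.30) = 5.241.
The even/odd transcendental equations gain one root per π/2 in z₀, giving N = 1 + ⌊2z₀/π⌋ = 1 + ⌊3.337⌋ = 4.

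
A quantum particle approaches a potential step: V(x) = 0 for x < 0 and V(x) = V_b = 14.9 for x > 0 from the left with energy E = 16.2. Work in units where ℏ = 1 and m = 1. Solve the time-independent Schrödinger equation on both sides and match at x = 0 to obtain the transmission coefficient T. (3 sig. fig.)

T = 0.688

The wavenumbers are k₁ = √(2mE)/ℏ = 5.692 on the left and k₂ = √(2m(E − V_b))/ℏ = 1.612 on the right.
Continuity of ψ and ψ′ at the step yields the reflection amplitude r = (k₁ − k₂)/(k₁ + k₂) = 0.5585; thus R = |r|² = 0.3119, T = 0.6881.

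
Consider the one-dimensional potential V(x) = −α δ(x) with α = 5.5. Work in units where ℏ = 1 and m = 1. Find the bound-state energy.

E = -15.1

For x ≠ 0 the bound state is ψ ∝ e^{−κ|x|}; integrating the TISE across the delta gives the cusp condition 2κ = 2mα/ℏ², so κ = 5.500.
Then E = −ℏ²κ²/(2m) = −mα²/(2ℏ²) = -15.13.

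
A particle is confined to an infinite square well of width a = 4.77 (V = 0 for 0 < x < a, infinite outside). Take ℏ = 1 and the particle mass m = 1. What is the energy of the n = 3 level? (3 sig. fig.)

The infinite-well eigenfunctions ψ_n = √(2/a) sin(nπx/a) vanish at both walls, giving E_n = n²π²ℏ²/(2ma²).
E_3 = 3² × π² / (2 × 1 × 4.77²) = 1.952.

E = 1.95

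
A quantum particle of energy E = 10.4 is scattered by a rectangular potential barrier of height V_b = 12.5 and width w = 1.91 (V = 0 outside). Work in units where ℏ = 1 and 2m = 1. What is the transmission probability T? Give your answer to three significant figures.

T = 0.00881

E < V_b: inside the barrier ψ ∝ e^{±κx} with κ = √(2m(V_b − E))/ℏ = 1.449.
κw = 2.768, sinh(κw) = 7.931.
Matching ψ, ψ′ at both faces gives T = [1 + V_b² sinh²(κw) / (4E(V_b − E))]⁻¹ = 1/113.5 = 0.00881.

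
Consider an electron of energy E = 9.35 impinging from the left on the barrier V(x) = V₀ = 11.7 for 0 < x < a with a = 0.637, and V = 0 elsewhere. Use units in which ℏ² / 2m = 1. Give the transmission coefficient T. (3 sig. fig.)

T = 0.331

E < V₀: inside the barrier ψ ∝ e^{±κx} with κ = √(2m(V₀ − E))/ℏ = 1.533.
κa = 0.9765, sinh(κa) = 1.139.
The exact tunnelling result is T⁻¹ = 1 + V₀² sinh²(κa) / [4E(V₀ − E)] = 3.022, so T = 0.331.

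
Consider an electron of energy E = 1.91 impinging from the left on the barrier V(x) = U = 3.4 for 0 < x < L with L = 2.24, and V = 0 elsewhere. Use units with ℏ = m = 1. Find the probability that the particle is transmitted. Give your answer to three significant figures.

T = 0.00172

E < U: inside the barrier ψ ∝ e^{±κx} with κ = √(2m(U − E))/ℏ = 1.726.
κL = 3.867, sinh(κL) = 23.89.
Matching ψ, ψ′ at both faces gives T = [1 + U² sinh²(κL) / (4E(U − E))]⁻¹ = 1/580.3 = 0.00172.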